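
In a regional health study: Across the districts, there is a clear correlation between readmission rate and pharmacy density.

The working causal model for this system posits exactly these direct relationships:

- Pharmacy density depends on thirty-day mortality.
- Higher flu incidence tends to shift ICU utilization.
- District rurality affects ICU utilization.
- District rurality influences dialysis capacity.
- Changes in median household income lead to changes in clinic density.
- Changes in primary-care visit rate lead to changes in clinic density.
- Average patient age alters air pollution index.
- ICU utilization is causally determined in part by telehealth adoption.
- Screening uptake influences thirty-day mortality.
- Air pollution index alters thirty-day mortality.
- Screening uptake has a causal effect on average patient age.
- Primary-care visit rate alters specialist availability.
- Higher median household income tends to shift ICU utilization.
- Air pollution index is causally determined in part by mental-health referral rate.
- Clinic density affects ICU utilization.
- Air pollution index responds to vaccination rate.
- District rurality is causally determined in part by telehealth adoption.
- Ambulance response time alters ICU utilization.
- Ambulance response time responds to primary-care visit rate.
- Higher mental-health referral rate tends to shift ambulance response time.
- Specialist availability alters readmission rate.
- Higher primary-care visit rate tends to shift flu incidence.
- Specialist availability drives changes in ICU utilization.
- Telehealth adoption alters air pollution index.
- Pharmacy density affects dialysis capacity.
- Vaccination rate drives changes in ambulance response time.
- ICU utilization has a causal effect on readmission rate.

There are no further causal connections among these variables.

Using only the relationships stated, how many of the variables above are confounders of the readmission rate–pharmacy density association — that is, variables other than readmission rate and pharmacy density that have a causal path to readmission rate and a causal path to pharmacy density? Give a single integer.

The common causes are: mental-health referral rate (to readmission rate via mental-health referral rate → ambulance response time → ICU utilization → readmission rate; to pharmacy density via mental-health referral rate → air pollution index → thirty-day mortality → pharmacy density); telehealth adoption (to readmission rate via telehealth adoption → ICU utilization → readmission rate; to pharmacy density via telehealth adoption → air pollution index → thirty-day mortality → pharmacy density); vaccination rate (to readmission rate via vaccination rate → ambulance response time → ICU utilization → readmission rate; to pharmacy density via vaccination rate → air pollution index → thirty-day mortality → pharmacy density).
Every other variable lacks a causal path to at least one of readmission rate and pharmacy density.

3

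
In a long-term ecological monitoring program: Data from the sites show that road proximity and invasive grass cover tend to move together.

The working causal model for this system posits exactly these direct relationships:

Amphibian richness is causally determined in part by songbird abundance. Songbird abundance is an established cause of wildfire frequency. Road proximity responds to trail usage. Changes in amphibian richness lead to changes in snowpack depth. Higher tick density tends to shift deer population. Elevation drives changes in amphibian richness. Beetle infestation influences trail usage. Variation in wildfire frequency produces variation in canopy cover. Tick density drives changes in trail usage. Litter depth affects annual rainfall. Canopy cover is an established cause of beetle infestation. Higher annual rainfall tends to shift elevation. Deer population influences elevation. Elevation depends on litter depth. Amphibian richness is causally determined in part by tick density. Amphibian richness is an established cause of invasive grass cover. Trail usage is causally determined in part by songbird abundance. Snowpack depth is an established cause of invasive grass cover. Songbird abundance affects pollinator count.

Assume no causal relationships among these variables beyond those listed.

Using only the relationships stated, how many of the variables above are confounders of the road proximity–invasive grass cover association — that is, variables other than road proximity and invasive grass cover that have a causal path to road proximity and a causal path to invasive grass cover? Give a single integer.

2

The common causes are: songbird abundance (to road proximity via songbird abundance → trail usage → road proximity; to invasive grass cover via songbird abundance → amphibian richness → invasive grass cover); tick density (to road proximity via tick density → trail usage → road proximity; to invasive grass cover via tick density → amphibian richness → invasive grass cover).
Every other variable lacks a causal path to at least one of road proximity and invasive grass cover.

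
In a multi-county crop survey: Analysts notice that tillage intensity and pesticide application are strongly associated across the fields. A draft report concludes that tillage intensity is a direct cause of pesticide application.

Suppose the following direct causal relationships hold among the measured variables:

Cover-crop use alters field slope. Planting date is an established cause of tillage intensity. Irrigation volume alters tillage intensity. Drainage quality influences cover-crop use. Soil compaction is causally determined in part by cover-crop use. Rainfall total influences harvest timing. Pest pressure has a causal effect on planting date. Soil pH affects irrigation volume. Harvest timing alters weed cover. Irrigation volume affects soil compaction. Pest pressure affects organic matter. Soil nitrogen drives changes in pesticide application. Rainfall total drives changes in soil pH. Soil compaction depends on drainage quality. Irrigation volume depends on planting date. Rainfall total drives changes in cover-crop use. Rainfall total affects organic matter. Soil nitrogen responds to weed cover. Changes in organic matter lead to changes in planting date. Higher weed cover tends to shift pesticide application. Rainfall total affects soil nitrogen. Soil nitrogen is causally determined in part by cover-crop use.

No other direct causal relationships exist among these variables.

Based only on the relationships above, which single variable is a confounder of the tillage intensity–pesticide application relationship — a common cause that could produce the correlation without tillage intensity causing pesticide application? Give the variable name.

Rainfall total has a causal path to tillage intensity (rainfall total → soil pH → irrigation volume → tillage intensity) and a separate causal path to pesticide application (rainfall total → soil nitrogen → pesticide application), so it is a common cause of both.
No stated relationship gives tillage intensity a causal route to pesticide application, so the correlation is explained by the shared upstream cause rather than a direct effect.

rainfall total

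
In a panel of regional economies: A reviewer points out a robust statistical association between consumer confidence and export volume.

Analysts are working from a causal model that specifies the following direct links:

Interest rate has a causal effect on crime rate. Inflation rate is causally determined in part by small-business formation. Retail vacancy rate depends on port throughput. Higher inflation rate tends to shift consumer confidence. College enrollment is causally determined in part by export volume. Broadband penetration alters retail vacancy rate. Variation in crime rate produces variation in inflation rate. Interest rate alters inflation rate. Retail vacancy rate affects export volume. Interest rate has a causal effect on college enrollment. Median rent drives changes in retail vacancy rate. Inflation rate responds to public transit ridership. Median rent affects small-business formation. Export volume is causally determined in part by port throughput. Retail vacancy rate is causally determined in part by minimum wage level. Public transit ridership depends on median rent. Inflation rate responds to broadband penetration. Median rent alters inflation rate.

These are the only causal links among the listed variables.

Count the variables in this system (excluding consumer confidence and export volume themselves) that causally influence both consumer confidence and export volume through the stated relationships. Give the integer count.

The common causes are: broadband penetration (to consumer confidence via broadband penetration → inflation rate → consumer confidence; to export volume via broadband penetration → retail vacancy rate → export volume); median rent (to consumer confidence via median rent → inflation rate → consumer confidence; to export volume via median rent → retail vacancy rate → export volume).
Every other variable lacks a causal path to at least one of consumer confidence and export volume.

2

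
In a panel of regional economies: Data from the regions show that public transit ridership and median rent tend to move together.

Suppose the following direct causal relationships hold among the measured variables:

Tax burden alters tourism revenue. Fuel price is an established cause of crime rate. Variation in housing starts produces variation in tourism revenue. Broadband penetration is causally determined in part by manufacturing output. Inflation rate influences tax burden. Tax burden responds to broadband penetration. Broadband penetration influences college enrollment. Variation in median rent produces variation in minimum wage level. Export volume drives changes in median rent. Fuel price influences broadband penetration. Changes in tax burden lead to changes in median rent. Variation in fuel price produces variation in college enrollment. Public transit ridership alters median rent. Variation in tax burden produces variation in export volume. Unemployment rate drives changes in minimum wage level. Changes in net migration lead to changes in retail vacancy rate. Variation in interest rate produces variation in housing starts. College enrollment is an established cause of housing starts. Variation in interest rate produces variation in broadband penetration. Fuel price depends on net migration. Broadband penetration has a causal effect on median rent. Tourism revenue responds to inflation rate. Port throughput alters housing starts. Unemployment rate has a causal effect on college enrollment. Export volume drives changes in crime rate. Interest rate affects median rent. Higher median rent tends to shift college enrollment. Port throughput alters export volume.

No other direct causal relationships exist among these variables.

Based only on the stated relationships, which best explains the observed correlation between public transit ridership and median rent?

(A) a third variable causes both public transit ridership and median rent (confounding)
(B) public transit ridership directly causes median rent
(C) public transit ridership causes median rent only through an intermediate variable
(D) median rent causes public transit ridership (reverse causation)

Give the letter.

There is a stated direct causal link public transit ridership → median rent, and no variable causes both public transit ridership and median rent, so the correlation reflects direct causation.

B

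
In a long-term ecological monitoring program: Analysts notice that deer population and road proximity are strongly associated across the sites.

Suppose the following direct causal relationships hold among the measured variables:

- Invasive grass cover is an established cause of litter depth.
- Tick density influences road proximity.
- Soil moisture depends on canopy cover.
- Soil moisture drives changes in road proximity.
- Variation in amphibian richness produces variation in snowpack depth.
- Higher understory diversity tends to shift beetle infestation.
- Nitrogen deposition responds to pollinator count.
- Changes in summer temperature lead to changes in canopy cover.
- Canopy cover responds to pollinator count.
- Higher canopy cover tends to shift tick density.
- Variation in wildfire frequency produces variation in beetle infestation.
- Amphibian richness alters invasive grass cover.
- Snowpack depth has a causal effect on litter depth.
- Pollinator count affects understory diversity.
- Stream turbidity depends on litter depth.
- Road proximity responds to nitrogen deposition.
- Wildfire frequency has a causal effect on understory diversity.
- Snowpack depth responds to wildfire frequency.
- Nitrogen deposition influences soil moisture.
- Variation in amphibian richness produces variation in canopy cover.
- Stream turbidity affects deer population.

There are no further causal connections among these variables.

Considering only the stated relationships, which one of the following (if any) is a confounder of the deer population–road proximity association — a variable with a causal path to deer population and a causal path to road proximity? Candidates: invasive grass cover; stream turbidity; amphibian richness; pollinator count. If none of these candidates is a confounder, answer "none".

Amphibian richness causes deer population (amphibian richness → invasive grass cover → litter depth → stream turbidity → deer population) and also causes road proximity (amphibian richness → canopy cover → tick density → road proximity); it is a common cause of both.
Each of the other candidates lacks a causal path to at least one of deer population and road proximity, so they do not confound the relationship.

amphibian richness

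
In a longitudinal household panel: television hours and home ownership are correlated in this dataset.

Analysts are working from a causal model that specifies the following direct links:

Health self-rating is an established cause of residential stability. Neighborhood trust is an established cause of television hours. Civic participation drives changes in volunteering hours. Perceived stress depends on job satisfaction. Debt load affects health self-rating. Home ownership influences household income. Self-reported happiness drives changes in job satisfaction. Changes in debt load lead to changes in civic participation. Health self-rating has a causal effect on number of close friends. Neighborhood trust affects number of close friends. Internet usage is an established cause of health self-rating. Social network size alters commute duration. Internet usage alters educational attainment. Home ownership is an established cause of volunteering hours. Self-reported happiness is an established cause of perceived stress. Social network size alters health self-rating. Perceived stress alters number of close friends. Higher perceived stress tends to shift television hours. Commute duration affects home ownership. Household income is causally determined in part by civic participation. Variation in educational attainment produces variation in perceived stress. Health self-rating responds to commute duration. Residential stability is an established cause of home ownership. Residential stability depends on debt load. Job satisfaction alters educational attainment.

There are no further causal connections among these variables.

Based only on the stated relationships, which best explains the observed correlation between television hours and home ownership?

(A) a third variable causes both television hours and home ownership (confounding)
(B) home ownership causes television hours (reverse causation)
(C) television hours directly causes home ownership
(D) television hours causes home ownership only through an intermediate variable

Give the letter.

A

Internet usage causes television hours (internet usage → educational attainment → perceived stress → television hours) and home ownership (internet usage → health self-rating → residential stability → home ownership) — a common cause creating the correlation.
There is no stated path from television hours to home ownership or from home ownership to television hours, so neither direct nor reverse causation applies.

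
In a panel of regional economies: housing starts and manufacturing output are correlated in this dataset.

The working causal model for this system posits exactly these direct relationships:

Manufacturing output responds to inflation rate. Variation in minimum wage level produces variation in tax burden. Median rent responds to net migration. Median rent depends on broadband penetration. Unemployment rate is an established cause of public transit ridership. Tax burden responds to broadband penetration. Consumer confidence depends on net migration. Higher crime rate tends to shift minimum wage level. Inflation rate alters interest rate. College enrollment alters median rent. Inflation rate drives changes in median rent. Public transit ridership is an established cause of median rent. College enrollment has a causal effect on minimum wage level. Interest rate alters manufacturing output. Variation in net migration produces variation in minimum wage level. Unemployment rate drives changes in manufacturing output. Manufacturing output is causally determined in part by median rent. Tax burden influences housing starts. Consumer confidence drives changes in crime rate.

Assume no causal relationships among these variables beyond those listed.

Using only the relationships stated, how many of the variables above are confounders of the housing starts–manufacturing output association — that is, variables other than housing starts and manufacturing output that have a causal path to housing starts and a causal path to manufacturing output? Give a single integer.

3

The common causes are: broadband penetration (to housing starts via broadband penetration → tax burden → housing starts; to manufacturing output via broadband penetration → median rent → manufacturing output); college enrollment (to housing starts via college enrollment → minimum wage level → tax burden → housing starts; to manufacturing output via college enrollment → median rent → manufacturing output); net migration (to housing starts via net migration → minimum wage level → tax burden → housing starts; to manufacturing output via net migration → median rent → manufacturing output).
Every other variable lacks a causal path to at least one of housing starts and manufacturing output.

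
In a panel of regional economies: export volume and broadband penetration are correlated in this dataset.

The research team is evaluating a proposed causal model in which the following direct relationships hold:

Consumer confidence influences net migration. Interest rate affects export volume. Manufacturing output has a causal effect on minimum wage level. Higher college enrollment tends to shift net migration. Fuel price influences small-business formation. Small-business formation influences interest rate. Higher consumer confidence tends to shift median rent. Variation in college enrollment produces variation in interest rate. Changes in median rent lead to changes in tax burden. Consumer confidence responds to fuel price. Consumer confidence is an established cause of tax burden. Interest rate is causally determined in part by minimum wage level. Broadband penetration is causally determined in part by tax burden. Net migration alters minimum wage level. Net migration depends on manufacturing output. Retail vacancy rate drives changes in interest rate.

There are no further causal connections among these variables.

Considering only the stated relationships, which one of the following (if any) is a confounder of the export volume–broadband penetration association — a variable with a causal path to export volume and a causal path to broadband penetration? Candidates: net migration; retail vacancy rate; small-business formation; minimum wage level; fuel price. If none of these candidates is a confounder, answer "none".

fuel price

Fuel price causes export volume (fuel price → small-business formation → interest rate → export volume) and also causes broadband penetration (fuel price → consumer confidence → tax burden → broadband penetration); it is a common cause of both.
Each of the other candidates lacks a causal path to at least one of export volume and broadband penetration, so they do not confound the relationship.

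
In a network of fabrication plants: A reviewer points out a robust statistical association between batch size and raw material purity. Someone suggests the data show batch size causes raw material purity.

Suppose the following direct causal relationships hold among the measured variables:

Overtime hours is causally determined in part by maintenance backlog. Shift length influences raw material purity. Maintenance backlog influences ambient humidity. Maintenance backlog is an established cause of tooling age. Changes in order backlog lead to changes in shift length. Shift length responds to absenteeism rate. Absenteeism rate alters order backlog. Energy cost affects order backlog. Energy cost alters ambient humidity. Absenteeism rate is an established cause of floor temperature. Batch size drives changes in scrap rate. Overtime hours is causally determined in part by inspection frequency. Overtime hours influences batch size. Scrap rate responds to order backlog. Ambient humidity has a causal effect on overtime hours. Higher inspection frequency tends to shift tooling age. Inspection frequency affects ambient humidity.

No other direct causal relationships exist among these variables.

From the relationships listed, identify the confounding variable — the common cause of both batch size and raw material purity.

energy cost

Energy cost has a causal path to batch size (energy cost → ambient humidity → overtime hours → batch size) and a separate causal path to raw material purity (energy cost → order backlog → shift length → raw material purity), so it is a common cause of both.
No stated relationship gives batch size a causal route to raw material purity, so the correlation is explained by the shared upstream cause rather than a direct effect.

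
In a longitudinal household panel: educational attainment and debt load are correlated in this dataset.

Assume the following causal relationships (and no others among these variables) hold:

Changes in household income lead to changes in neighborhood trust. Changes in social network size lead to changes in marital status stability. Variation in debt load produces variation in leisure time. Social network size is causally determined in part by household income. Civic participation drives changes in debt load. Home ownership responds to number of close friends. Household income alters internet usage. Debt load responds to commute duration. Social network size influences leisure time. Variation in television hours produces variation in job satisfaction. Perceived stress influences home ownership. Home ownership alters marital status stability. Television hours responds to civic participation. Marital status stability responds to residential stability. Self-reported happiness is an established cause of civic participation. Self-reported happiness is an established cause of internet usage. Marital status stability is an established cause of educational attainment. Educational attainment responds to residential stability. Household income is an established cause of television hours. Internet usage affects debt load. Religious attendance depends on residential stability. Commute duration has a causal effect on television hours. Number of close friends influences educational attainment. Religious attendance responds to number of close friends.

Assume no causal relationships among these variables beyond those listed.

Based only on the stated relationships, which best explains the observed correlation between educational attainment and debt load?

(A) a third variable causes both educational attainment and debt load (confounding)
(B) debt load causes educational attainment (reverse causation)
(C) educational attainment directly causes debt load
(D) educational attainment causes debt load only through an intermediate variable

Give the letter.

A

Household income causes educational attainment (household income → social network size → marital status stability → educational attainment) and debt load (household income → internet usage → debt load) — a common cause creating the correlation.
There is no stated path from educational attainment to debt load or from debt load to educational attainment, so neither direct nor reverse causation applies.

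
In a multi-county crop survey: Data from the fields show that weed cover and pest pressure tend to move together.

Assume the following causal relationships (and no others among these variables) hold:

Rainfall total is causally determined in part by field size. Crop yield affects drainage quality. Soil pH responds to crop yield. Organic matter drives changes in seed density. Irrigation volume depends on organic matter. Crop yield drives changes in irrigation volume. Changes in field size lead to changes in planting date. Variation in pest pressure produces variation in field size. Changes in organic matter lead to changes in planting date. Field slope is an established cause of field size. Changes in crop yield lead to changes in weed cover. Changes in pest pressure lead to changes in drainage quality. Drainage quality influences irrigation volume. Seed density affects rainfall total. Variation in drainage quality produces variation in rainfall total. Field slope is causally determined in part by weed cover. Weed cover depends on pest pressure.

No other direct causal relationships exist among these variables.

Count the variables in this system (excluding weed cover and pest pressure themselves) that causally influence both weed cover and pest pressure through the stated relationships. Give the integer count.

0

No listed variable has a causal path to both weed cover and pest pressure, so there are no common causes.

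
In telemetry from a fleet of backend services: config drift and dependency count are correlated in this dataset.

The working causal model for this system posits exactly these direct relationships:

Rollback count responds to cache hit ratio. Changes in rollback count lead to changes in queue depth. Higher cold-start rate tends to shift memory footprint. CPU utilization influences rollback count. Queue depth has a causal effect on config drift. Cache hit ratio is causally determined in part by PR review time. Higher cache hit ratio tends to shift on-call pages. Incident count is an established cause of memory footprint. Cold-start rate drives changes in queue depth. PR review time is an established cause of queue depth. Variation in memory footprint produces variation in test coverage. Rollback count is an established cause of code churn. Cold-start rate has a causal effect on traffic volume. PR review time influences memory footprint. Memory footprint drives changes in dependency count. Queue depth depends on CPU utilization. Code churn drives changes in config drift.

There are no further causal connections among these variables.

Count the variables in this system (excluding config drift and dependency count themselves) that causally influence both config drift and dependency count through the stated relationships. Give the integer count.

2

The common causes are: PR review time (to config drift via PR review time → queue depth → config drift; to dependency count via PR review time → memory footprint → dependency count); cold-start rate (to config drift via cold-start rate → queue depth → config drift; to dependency count via cold-start rate → memory footprint → dependency count).
Every other variable lacks a causal path to at least one of config drift and dependency count.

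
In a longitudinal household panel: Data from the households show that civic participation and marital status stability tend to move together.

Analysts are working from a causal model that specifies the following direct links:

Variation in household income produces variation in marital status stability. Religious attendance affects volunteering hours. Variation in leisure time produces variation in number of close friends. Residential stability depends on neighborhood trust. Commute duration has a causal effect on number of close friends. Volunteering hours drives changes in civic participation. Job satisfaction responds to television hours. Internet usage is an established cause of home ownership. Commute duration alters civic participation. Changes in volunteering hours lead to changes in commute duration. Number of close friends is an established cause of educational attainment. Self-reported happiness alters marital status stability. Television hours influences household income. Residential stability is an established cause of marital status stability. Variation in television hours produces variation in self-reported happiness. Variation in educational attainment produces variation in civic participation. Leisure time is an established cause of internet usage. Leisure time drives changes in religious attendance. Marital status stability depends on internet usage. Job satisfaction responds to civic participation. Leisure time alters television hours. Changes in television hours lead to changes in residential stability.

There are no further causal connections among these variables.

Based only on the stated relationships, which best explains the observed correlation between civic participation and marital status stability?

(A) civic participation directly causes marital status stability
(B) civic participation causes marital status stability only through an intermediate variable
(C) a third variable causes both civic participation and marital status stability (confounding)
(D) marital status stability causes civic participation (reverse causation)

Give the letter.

Leisure time causes civic participation (leisure time → religious attendance → volunteering hours → civic participation) and marital status stability (leisure time → internet usage → marital status stability) — a common cause creating the correlation.
There is no stated path from civic participation to marital status stability or from marital status stability to civic participation, so neither direct nor reverse causation applies.

C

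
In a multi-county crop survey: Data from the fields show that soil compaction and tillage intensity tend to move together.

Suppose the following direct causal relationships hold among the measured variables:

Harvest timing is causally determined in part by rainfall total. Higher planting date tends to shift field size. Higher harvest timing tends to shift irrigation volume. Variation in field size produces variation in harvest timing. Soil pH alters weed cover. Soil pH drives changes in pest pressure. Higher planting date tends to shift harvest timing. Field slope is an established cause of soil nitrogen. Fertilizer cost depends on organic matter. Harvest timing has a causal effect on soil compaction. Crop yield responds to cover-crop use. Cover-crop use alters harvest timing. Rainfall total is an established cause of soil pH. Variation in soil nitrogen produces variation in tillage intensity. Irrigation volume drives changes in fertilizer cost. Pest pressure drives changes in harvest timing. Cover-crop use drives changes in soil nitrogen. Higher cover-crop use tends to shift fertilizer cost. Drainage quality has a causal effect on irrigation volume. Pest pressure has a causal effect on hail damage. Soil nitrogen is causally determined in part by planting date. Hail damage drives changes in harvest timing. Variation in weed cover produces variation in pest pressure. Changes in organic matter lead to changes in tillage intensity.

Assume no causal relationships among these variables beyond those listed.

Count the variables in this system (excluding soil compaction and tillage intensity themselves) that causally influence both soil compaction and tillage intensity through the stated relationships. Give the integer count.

The common causes are: cover-crop use (to soil compaction via cover-crop use → harvest timing → soil compaction; to tillage intensity via cover-crop use → soil nitrogen → tillage intensity); planting date (to soil compaction via planting date → harvest timing → soil compaction; to tillage intensity via planting date → soil nitrogen → tillage intensity).
Every other variable lacks a causal path to at least one of soil compaction and tillage intensity.

2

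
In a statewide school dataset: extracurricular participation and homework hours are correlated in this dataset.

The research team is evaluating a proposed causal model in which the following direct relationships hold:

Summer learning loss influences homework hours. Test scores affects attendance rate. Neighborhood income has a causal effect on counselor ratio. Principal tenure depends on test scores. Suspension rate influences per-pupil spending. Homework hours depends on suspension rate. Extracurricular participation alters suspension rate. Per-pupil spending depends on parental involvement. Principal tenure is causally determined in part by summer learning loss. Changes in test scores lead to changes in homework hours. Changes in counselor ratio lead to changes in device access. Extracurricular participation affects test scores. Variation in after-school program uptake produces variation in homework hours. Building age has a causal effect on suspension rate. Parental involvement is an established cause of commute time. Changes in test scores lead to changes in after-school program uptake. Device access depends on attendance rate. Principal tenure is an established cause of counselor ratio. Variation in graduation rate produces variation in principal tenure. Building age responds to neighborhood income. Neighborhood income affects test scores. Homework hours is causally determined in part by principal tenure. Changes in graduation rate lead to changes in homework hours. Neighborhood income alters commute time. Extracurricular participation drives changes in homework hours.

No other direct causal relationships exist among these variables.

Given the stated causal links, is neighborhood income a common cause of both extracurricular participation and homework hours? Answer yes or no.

Neighborhood income has no stated causal path to extracurricular participation. A confounder must cause both variables, so neighborhood income does not qualify.

no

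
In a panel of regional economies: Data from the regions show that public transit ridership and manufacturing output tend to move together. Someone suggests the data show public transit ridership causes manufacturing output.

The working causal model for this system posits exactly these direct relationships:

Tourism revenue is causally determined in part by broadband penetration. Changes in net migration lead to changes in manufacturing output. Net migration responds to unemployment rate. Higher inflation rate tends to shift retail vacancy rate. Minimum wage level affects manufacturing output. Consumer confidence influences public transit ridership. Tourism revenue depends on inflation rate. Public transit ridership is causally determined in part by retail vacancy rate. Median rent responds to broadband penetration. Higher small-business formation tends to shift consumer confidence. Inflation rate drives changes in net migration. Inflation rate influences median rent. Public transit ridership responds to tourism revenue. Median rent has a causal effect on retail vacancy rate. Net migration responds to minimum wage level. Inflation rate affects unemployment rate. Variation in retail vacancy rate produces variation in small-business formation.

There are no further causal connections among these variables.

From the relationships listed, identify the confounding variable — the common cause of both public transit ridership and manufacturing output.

Inflation rate has a causal path to public transit ridership (inflation rate → tourism revenue → public transit ridership) and a separate causal path to manufacturing output (inflation rate → net migration → manufacturing output), so it is a common cause of both.
No stated relationship gives public transit ridership a causal route to manufacturing output, so the correlation is explained by the shared upstream cause rather than a direct effect.

inflation rate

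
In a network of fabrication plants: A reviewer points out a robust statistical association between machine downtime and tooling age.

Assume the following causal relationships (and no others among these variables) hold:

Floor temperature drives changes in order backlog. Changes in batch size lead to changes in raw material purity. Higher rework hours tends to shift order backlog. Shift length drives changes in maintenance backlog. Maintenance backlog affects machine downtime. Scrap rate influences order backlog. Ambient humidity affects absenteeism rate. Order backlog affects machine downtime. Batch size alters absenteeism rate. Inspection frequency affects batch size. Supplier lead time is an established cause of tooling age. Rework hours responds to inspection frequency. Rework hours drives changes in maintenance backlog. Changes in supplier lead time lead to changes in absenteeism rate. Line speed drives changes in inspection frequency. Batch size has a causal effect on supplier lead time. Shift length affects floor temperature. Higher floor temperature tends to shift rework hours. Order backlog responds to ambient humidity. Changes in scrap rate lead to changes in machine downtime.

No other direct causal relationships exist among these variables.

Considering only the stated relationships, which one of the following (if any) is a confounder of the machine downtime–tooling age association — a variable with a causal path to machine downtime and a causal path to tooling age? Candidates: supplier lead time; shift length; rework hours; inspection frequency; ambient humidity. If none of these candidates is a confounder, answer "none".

Inspection frequency causes machine downtime (inspection frequency → rework hours → maintenance backlog → machine downtime) and also causes tooling age (inspection frequency → batch size → supplier lead time → tooling age); it is a common cause of both.
Each of the other candidates lacks a causal path to at least one of machine downtime and tooling age, so they do not confound the relationship.

inspection frequency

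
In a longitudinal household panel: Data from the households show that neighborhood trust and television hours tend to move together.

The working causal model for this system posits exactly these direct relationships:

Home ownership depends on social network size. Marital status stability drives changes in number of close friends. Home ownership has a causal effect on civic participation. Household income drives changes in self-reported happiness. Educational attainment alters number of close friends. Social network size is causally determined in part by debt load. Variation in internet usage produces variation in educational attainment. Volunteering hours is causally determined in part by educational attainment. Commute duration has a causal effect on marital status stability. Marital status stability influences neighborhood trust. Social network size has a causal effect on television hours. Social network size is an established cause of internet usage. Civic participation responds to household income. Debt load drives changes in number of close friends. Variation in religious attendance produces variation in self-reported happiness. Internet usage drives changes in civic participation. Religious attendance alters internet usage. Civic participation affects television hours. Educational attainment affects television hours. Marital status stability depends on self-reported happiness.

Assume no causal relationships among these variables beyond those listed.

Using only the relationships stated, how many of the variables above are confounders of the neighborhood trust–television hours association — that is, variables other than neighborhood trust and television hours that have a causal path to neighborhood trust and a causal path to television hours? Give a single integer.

The common causes are: household income (to neighborhood trust via household income → self-reported happiness → marital status stability → neighborhood trust; to television hours via household income → civic participation → television hours); religious attendance (to neighborhood trust via religious attendance → self-reported happiness → marital status stability → neighborhood trust; to television hours via religious attendance → internet usage → educational attainment → television hours).
Every other variable lacks a causal path to at least one of neighborhood trust and television hours.

2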